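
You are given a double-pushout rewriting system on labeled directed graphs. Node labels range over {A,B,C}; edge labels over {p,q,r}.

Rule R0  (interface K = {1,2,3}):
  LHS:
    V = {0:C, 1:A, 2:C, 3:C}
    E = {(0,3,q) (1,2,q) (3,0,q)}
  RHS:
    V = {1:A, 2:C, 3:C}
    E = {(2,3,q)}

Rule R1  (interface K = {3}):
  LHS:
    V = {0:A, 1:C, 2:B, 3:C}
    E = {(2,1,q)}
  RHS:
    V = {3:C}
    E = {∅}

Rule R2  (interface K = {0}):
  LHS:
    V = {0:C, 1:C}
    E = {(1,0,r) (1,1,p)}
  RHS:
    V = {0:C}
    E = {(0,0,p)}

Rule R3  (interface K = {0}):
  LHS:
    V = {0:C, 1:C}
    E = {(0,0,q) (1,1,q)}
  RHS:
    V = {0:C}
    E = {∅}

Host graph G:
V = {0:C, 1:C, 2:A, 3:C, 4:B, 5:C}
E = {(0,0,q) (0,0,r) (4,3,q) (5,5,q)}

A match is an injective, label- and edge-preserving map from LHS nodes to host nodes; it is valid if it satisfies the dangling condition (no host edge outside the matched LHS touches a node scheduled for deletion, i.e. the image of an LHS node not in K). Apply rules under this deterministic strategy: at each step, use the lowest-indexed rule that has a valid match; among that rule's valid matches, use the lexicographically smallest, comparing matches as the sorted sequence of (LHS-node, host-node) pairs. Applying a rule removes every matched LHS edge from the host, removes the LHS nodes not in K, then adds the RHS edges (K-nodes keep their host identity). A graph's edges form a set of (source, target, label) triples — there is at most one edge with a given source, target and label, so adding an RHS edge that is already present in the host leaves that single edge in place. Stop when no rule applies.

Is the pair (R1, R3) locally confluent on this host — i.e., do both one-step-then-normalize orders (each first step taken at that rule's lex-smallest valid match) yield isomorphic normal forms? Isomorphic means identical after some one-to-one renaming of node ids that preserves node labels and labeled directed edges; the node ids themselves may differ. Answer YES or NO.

Answer: YES

Steps:
branch R1-first: apply at {0↦2, 1↦3, 2↦4, 3↦0} → |E|=3, then 1 more step(s) → NF |V|=2 |E|=1 V={0:C, 1:C} E=0-r->0
branch R3-first: apply at {0↦0, 1↦5} → |E|=2, then 1 more step(s) → NF |V|=2 |E|=1 V={0:C, 1:C} E=0-r->0
graphs isomorphic (equal up to label-preserving node renaming)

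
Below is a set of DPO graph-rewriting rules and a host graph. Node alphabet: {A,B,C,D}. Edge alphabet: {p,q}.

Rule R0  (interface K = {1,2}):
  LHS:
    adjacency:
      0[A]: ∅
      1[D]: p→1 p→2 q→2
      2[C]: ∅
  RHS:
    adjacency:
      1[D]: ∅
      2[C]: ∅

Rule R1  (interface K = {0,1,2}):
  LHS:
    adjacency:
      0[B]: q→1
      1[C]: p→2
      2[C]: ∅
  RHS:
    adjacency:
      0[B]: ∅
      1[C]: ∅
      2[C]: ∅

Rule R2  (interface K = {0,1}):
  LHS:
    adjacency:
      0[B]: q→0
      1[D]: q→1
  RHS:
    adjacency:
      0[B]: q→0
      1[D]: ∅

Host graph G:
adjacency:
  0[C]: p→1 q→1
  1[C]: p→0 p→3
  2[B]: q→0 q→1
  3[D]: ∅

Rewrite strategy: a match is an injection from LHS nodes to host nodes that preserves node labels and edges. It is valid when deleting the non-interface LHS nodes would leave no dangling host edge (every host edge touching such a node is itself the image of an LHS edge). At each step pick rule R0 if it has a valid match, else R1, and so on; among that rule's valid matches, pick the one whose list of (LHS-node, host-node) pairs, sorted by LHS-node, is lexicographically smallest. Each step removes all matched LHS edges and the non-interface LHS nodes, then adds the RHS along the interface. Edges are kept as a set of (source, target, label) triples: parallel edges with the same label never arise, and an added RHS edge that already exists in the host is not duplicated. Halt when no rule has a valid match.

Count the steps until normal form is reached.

start.  V:4 E:6  edges: 0-p->1 0-q->1 1-p->0 1-p->3 2-q->0 2-q->1
1. fire R1 via {0↦2, 1↦0, 2↦1}  →  V:4 E:4  edges: 0-q->1 1-p->0 1-p->3 2-q->1
2. fire R1 via {0↦2, 1↦1, 2↦0}  →  V:4 E:2  edges: 0-q->1 1-p->3
normal form: no rule applies after step 2

Answer: 2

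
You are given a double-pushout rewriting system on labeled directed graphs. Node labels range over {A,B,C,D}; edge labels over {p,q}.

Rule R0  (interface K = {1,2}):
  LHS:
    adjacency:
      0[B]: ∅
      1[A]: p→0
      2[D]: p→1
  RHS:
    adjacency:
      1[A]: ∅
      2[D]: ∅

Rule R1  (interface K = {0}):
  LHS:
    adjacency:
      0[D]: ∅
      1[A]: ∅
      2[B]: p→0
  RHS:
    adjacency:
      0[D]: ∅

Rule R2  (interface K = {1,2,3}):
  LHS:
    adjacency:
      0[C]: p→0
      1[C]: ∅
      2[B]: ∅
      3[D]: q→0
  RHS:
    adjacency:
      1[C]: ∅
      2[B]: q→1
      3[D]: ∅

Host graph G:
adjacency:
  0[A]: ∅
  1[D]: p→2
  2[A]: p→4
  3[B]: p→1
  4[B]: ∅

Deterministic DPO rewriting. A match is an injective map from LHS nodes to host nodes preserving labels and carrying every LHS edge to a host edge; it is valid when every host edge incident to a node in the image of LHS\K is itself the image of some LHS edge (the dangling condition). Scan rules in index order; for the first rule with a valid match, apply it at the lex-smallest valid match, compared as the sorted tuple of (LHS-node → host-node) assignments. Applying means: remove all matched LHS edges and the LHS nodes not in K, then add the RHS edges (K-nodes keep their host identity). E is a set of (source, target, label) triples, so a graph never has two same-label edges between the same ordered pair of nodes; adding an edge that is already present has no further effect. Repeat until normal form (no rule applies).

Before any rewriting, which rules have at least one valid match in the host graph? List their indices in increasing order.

R0: 1 valid match — {0↦4, 1↦2, 2↦1}
R1: 1 valid match — {0↦1, 1↦0, 2↦3}
R2: no valid match — LHS pattern not found

Answer: [R0,R1]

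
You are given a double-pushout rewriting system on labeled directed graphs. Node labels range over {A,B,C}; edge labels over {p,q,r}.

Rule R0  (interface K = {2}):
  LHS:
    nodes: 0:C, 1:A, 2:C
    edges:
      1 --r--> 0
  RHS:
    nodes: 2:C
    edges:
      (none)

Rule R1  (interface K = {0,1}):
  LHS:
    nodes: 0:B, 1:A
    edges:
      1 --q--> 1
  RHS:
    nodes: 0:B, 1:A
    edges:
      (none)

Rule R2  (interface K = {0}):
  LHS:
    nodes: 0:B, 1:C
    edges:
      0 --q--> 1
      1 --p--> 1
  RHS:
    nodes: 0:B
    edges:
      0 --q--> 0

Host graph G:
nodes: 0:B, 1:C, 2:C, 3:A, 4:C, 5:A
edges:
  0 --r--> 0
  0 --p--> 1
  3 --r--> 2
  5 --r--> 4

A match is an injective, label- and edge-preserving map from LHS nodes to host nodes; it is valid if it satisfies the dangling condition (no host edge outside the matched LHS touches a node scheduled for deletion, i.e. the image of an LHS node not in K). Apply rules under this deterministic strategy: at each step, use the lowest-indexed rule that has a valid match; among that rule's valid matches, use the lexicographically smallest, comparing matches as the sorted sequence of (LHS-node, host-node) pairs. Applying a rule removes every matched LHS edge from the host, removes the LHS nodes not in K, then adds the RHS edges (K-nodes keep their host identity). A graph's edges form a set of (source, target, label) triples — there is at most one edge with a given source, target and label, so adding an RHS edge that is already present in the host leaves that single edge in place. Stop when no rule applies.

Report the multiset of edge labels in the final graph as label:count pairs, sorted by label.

Answer: p:1 r:1

Steps:
start.  V:6 E:4  edges: 0-r->0 0-p->1 3-r->2 5-r->4
1. fire R0 via {0↦2, 1↦3, 2↦1}  →  V:4 E:3  edges: 0-r->0 0-p->1 5-r->4
2. fire R0 via {0↦4, 1↦5, 2↦1}  →  V:2 E:2  edges: 0-r->0 0-p->1
halt: no rule applies after step 2
NF edges: [(0, 0, 'r'), (0, 1, 'p')]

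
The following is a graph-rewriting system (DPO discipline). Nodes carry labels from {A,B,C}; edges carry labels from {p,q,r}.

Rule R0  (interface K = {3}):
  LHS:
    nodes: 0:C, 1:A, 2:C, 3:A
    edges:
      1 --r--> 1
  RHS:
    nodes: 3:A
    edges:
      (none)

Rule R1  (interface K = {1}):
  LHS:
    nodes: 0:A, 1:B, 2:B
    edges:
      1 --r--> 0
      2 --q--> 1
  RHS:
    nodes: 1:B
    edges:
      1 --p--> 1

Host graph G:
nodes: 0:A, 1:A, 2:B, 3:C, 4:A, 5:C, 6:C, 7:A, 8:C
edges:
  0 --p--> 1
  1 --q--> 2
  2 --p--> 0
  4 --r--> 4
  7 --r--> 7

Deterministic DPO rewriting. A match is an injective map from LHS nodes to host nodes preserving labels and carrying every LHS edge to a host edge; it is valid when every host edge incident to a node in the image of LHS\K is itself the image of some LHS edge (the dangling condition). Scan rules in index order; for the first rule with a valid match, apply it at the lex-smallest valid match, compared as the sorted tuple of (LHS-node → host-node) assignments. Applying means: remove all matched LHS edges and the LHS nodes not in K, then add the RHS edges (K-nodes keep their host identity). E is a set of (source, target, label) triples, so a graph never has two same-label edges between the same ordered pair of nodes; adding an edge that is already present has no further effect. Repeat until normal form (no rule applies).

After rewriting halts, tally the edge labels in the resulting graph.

Answer: p:2 q:1

Steps:
initial: |V|=9 |E|=5  E = 0-p->1 1-q->2 2-p->0 4-r->4 7-r->7
step 1: apply R0 at {0↦3, 1↦4, 2↦5, 3↦0}  → |V|=6 |E|=4  E = 0-p->1 1-q->2 2-p->0 7-r->7
step 2: apply R0 at {0↦6, 1↦7, 2↦8, 3↦0}  → |V|=3 |E|=3  E = 0-p->1 1-q->2 2-p->0
final graph: no rule applies after step 2
NF edges: [(0, 1, 'p'), (1, 2, 'q'), (2, 0, 'p')]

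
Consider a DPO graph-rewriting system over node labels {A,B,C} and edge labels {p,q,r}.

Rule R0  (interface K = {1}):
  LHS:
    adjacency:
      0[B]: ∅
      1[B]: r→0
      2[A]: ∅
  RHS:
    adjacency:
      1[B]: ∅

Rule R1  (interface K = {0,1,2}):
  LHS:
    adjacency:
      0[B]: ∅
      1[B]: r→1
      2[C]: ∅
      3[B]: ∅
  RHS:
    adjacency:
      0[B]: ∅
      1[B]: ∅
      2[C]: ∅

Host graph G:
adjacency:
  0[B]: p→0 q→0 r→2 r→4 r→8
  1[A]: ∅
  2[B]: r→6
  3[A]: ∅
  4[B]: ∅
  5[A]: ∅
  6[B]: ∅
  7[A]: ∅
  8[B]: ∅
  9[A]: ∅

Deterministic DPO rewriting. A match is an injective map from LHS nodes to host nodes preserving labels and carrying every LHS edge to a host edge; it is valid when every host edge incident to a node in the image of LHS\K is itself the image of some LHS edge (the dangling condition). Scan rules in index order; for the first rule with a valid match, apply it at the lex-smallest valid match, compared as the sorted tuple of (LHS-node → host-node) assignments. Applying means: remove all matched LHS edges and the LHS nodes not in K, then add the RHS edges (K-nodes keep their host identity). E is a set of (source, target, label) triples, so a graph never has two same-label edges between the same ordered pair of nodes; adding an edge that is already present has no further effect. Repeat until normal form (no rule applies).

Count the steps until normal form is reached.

Answer: 4

Steps:
initial: |V|=10 |E|=6  E = 0-p->0 0-q->0 0-r->2 0-r->4 0-r->8 2-r->6
step 1: apply R0 at {0↦4, 1↦0, 2↦1}  → |V|=8 |E|=5  E = 0-p->0 0-q->0 0-r->2 0-r->8 2-r->6
step 2: apply R0 at {0↦6, 1↦2, 2↦3}  → |V|=6 |E|=4  E = 0-p->0 0-q->0 0-r->2 0-r->8
step 3: apply R0 at {0↦2, 1↦0, 2↦5}  → |V|=4 |E|=3  E = 0-p->0 0-q->0 0-r->8
step 4: apply R0 at {0↦8, 1↦0, 2↦7}  → |V|=2 |E|=2  E = 0-p->0 0-q->0
normal form: no rule applies after step 4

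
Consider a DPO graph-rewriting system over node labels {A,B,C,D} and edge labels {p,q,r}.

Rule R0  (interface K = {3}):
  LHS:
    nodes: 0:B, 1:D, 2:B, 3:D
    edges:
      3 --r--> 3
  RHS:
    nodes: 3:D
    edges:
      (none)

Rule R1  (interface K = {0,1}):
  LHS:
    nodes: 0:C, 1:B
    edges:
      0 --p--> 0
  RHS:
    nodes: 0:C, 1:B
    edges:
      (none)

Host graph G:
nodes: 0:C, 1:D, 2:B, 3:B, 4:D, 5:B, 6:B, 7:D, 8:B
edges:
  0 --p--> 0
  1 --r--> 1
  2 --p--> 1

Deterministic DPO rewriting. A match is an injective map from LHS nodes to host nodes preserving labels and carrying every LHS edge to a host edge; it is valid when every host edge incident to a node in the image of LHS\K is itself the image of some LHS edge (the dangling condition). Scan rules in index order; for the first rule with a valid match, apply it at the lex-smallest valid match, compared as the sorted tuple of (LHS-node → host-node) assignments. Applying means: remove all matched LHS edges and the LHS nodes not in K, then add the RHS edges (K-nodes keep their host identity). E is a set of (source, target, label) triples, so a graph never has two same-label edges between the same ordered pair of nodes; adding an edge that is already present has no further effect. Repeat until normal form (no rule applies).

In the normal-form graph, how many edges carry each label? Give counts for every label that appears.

Answer: p:1

Steps:
initial: |V|=9 |E|=3  E = 0-p->0 1-r->1 2-p->1
step 1: apply R0 at {0↦3, 1↦4, 2↦5, 3↦1}  → |V|=6 |E|=2  E = 0-p->0 2-p->1
step 2: apply R1 at {0↦0, 1↦2}  → |V|=6 |E|=1  E = 2-p->1
normal form: no rule applies after step 2
NF edges: [(2, 1, 'p')]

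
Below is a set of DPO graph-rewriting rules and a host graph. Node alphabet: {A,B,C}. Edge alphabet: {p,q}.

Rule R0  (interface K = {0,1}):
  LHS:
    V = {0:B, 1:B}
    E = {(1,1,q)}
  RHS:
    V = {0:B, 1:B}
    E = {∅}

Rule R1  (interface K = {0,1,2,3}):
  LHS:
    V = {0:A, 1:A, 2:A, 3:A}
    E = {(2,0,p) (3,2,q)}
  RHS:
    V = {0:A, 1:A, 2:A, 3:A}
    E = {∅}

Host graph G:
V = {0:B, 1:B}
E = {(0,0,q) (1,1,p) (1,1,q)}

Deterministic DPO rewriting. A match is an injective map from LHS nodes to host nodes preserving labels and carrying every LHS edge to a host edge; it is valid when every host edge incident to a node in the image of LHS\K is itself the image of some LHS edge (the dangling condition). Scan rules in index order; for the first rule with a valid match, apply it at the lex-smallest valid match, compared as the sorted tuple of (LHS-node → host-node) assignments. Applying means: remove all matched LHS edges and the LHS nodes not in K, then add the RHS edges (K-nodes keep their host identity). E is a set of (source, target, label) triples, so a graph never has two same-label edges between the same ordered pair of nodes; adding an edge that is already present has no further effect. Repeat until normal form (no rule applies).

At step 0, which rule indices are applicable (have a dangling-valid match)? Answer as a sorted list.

R0: 2 valid matches — {0↦0, 1↦1}, {0↦1, 1↦0}
R1: no valid match — LHS pattern not found

Answer: [R0]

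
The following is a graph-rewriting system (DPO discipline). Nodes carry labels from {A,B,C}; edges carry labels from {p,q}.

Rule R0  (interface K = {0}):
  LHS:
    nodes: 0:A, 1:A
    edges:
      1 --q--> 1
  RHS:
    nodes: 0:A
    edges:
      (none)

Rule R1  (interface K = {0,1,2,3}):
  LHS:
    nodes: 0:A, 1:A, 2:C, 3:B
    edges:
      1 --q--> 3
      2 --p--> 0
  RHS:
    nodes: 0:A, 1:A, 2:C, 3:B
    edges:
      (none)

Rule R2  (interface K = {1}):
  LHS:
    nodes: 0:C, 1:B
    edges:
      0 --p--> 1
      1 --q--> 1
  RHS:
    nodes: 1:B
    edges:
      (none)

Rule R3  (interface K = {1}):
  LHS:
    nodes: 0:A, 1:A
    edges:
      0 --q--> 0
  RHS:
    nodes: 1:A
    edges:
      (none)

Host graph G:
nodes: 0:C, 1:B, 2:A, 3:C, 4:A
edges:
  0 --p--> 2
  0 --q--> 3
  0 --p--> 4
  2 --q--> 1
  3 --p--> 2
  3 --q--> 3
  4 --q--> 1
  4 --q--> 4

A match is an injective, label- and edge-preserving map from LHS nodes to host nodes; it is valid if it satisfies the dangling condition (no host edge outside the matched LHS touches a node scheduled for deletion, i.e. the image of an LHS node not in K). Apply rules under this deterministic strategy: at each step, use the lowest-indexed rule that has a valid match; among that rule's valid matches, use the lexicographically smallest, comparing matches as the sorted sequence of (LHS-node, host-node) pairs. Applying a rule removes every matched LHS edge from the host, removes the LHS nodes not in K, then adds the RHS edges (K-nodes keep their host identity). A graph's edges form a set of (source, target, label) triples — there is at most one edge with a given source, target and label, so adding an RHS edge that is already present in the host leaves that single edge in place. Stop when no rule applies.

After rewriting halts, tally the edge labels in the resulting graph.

Answer: p:1 q:2

Derivation:
start.  V:5 E:8  edges: 0-p->2 0-q->3 0-p->4 2-q->1 3-p->2 3-q->3 4-q->1 4-q->4
1. fire R1 via {0↦2, 1↦4, 2↦0, 3↦1}  →  V:5 E:6  edges: 0-q->3 0-p->4 2-q->1 3-p->2 3-q->3 4-q->4
2. fire R1 via {0↦4, 1↦2, 2↦0, 3↦1}  →  V:5 E:4  edges: 0-q->3 3-p->2 3-q->3 4-q->4
3. fire R0 via {0↦2, 1↦4}  →  V:4 E:3  edges: 0-q->3 3-p->2 3-q->3
normal form: no rule applies after step 3
NF edges: [(0, 3, 'q'), (3, 2, 'p'), (3, 3, 'q')]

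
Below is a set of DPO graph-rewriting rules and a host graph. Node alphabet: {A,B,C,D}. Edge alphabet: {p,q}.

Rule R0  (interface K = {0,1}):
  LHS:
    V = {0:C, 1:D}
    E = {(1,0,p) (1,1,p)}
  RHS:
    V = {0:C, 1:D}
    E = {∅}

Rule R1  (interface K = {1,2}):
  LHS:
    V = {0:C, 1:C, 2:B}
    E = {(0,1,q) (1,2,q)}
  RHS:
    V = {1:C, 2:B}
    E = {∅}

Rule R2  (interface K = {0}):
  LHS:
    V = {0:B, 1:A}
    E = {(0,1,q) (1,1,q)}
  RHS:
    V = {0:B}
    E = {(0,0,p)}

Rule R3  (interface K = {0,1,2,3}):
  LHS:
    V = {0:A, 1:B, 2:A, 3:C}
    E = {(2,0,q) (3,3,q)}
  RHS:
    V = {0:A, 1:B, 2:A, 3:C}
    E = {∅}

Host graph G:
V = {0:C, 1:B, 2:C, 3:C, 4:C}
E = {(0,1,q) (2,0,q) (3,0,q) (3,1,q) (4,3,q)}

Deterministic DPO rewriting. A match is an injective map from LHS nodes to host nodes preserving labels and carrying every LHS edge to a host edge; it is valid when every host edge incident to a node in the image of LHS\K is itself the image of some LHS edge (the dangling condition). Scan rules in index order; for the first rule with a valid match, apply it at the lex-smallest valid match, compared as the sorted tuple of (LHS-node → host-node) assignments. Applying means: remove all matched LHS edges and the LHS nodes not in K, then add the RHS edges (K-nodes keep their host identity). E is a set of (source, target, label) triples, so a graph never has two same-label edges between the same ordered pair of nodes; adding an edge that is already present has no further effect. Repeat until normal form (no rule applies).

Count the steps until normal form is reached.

[0] host  ⇒  5 nodes, 5 edges  {0-q->1 2-q->0 3-q->0 3-q->1 4-q->3}
[1] R1 @ {0↦2, 1↦0, 2↦1}  ⇒  4 nodes, 3 edges  {3-q->0 3-q->1 4-q->3}
[2] R1 @ {0↦4, 1↦3, 2↦1}  ⇒  3 nodes, 1 edges  {3-q->0}
final graph: no rule applies after step 2

Answer: 2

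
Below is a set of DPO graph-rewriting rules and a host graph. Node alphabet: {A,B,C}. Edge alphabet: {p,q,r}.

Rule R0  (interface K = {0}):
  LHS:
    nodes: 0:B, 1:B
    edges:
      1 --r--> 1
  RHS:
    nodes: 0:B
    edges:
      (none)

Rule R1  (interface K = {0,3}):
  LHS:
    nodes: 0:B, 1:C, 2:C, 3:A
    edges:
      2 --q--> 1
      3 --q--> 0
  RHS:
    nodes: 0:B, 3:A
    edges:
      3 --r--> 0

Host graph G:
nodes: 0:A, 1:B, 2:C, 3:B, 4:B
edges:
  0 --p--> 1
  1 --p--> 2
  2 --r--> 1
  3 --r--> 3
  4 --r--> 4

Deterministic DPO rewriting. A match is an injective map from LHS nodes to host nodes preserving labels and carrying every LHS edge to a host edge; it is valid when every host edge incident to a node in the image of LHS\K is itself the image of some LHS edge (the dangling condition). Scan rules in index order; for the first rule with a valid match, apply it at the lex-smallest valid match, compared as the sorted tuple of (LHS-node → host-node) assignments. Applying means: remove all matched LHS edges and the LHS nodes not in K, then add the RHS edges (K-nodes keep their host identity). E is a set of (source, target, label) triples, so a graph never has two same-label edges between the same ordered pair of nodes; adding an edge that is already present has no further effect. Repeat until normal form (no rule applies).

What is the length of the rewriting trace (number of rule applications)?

Answer: 2

Derivation:
start.  V:5 E:5  edges: 0-p->1 1-p->2 2-r->1 3-r->3 4-r->4
1. fire R0 via {0↦1, 1↦3}  →  V:4 E:4  edges: 0-p->1 1-p->2 2-r->1 4-r->4
2. fire R0 via {0↦1, 1↦4}  →  V:3 E:3  edges: 0-p->1 1-p->2 2-r->1
halt: no rule applies after step 2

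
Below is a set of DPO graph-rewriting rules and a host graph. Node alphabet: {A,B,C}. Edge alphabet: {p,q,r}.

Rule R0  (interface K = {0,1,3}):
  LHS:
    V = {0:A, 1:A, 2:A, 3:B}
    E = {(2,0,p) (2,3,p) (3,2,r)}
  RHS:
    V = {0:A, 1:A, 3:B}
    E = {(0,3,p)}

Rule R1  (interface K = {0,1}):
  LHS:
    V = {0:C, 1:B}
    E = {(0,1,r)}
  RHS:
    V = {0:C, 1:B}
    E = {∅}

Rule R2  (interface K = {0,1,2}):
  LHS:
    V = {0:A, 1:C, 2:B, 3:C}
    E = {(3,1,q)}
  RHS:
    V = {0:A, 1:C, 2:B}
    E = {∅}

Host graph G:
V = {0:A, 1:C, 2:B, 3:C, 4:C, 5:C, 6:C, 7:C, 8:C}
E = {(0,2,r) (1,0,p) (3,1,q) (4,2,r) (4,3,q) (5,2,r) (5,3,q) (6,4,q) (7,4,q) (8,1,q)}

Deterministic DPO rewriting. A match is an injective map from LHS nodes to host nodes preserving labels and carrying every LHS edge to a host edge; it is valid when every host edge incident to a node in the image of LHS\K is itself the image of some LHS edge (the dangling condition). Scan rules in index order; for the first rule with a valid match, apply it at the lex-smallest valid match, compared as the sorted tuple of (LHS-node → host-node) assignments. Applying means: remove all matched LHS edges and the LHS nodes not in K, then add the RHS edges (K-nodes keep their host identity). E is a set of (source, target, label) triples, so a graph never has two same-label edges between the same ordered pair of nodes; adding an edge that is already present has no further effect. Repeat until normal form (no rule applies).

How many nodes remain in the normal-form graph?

Answer: 3

Steps:
initial: |V|=9 |E|=10  E = 0-r->2 1-p->0 3-q->1 4-r->2 4-q->3 5-r->2 5-q->3 6-q->4 7-q->4 8-q->1
step 1: apply R1 at {0↦4, 1↦2}  → |V|=9 |E|=9  E = 0-r->2 1-p->0 3-q->1 4-q->3 5-r->2 5-q->3 6-q->4 7-q->4 8-q->1
step 2: apply R1 at {0↦5, 1↦2}  → |V|=9 |E|=8  E = 0-r->2 1-p->0 3-q->1 4-q->3 5-q->3 6-q->4 7-q->4 8-q->1
step 3: apply R2 at {0↦0, 1↦1, 2↦2, 3↦8}  → |V|=8 |E|=7  E = 0-r->2 1-p->0 3-q->1 4-q->3 5-q->3 6-q->4 7-q->4
step 4: apply R2 at {0↦0, 1↦3, 2↦2, 3↦5}  → |V|=7 |E|=6  E = 0-r->2 1-p->0 3-q->1 4-q->3 6-q->4 7-q->4
step 5: apply R2 at {0↦0, 1↦4, 2↦2, 3↦6}  → |V|=6 |E|=5  E = 0-r->2 1-p->0 3-q->1 4-q->3 7-q->4
step 6: apply R2 at {0↦0, 1↦4, 2↦2, 3↦7}  → |V|=5 |E|=4  E = 0-r->2 1-p->0 3-q->1 4-q->3
step 7: apply R2 at {0↦0, 1↦3, 2↦2, 3↦4}  → |V|=4 |E|=3  E = 0-r->2 1-p->0 3-q->1
step 8: apply R2 at {0↦0, 1↦1, 2↦2, 3↦3}  → |V|=3 |E|=2  E = 0-r->2 1-p->0
final graph: no rule applies after step 8
NF nodes: {0:A, 1:C, 2:B}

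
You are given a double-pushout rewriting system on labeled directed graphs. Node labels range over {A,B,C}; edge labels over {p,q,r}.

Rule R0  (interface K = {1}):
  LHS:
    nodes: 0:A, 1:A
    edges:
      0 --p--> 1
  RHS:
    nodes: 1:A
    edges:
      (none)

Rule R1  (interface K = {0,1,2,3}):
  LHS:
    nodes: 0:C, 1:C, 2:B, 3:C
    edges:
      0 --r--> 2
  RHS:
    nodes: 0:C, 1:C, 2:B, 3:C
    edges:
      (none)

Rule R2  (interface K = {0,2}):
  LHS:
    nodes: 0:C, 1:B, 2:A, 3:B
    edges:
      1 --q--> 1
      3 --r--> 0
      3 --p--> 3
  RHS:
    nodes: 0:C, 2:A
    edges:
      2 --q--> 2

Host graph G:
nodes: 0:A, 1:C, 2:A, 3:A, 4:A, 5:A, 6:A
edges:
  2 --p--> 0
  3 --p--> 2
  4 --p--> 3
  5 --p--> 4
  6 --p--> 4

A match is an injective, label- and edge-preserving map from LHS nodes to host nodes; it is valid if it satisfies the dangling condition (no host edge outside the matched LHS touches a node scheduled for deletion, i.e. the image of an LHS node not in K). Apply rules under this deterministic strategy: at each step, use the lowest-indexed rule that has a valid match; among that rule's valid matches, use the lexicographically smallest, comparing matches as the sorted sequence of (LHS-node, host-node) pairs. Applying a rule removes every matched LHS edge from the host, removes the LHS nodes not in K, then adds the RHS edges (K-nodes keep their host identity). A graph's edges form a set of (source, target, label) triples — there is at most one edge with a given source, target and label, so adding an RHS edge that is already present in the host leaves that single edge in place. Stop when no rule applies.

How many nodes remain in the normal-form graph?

Answer: 2

Steps:
[0] host  ⇒  7 nodes, 5 edges  {2-p->0 3-p->2 4-p->3 5-p->4 6-p->4}
[1] R0 @ {0↦5, 1↦4}  ⇒  6 nodes, 4 edges  {2-p->0 3-p->2 4-p->3 6-p->4}
[2] R0 @ {0↦6, 1↦4}  ⇒  5 nodes, 3 edges  {2-p->0 3-p->2 4-p->3}
[3] R0 @ {0↦4, 1↦3}  ⇒  4 nodes, 2 edges  {2-p->0 3-p->2}
[4] R0 @ {0↦3, 1↦2}  ⇒  3 nodes, 1 edges  {2-p->0}
[5] R0 @ {0↦2, 1↦0}  ⇒  2 nodes, 0 edges  {∅}
normal form: no rule applies after step 5
NF nodes: {0:A, 1:C}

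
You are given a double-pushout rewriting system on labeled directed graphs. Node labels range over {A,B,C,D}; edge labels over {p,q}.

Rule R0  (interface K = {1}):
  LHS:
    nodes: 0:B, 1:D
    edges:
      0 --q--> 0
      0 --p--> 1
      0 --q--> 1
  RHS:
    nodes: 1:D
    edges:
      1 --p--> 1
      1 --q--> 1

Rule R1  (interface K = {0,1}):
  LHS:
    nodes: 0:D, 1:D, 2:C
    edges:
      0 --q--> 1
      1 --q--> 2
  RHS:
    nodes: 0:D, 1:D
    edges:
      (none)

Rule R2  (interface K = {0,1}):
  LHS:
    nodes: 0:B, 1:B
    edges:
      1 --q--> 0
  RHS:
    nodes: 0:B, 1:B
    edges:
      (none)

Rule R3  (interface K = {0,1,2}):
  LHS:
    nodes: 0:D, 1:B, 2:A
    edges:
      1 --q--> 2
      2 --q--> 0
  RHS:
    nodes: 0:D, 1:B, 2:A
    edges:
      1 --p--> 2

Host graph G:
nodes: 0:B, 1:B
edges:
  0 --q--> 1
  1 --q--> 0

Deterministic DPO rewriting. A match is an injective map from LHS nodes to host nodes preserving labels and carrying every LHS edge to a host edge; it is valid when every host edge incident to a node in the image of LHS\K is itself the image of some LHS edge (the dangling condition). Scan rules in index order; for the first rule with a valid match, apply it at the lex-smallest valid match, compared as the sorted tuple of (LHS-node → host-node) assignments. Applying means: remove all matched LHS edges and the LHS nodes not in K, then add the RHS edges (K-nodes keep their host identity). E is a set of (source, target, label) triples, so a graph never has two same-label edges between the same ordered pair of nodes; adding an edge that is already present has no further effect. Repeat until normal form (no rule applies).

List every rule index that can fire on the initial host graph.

Answer: [R2]

Rewrite trace:
R0: no valid match — LHS pattern not found
R1: no valid match — LHS pattern not found
R2: 2 valid matches — {0↦0, 1↦1}, {0↦1, 1↦0}
R3: no valid match — LHS pattern not found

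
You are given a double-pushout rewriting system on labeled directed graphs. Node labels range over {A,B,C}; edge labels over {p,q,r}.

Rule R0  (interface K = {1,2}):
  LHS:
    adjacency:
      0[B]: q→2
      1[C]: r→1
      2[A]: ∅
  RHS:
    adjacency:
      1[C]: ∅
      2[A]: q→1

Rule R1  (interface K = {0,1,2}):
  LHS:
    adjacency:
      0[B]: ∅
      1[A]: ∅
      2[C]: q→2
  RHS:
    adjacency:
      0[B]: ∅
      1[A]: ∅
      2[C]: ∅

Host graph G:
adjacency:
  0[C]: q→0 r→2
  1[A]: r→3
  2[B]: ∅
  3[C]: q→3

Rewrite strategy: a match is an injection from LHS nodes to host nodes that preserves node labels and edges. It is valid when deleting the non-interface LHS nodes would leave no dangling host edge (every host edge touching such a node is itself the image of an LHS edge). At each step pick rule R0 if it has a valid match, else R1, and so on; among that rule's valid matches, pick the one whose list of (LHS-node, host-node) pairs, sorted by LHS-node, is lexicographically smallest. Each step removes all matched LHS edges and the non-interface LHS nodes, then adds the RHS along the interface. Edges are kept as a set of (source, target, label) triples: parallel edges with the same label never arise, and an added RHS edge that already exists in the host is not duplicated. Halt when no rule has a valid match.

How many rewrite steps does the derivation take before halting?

Answer: 2

Rewrite trace:
start.  V:4 E:4  edges: 0-q->0 0-r->2 1-r->3 3-q->3
1. fire R1 via {0↦2, 1↦1, 2↦0}  →  V:4 E:3  edges: 0-r->2 1-r->3 3-q->3
2. fire R1 via {0↦2, 1↦1, 2↦3}  →  V:4 E:2  edges: 0-r->2 1-r->3
final graph: no rule applies after step 2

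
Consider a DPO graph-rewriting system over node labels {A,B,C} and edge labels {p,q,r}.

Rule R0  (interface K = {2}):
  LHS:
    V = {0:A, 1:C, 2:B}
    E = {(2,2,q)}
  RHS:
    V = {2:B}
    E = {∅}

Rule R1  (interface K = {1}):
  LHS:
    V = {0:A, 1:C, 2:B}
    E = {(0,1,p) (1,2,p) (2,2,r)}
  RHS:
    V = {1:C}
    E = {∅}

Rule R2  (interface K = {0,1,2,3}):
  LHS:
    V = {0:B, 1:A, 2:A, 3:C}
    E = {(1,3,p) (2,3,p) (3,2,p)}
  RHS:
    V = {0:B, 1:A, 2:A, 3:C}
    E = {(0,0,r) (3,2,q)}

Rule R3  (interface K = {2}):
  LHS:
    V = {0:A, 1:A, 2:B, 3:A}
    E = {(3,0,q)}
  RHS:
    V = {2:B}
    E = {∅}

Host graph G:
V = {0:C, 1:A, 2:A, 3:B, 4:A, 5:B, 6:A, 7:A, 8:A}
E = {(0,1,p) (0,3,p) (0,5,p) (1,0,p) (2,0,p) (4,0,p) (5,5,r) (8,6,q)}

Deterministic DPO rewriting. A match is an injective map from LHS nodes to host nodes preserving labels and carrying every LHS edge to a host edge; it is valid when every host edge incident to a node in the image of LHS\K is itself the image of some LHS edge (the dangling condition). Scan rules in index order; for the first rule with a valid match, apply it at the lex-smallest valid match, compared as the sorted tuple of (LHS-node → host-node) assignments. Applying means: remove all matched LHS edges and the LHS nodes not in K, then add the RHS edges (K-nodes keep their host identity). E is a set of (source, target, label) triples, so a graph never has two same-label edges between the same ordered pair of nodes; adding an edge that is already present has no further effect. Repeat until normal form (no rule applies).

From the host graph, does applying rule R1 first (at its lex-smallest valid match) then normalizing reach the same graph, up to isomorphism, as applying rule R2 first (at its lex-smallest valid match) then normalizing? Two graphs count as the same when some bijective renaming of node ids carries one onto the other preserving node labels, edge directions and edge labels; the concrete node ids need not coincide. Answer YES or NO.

Answer: YES

Derivation:
branch R1-first: apply at {0↦2, 1↦0, 2↦5} → |E|=5, then 2 more step(s) → NF |V|=4 |E|=3 V={0:C, 1:A, 3:B, 7:A} E=0-q->1 0-p->3 3-r->3
branch R2-first: apply at {0↦3, 1↦2, 2↦1, 3↦0} → |E|=7, then 2 more step(s) → NF |V|=4 |E|=3 V={0:C, 1:A, 5:B, 7:A} E=0-q->1 0-p->5 5-r->5
graphs isomorphic (equal up to label-preserving node renaming)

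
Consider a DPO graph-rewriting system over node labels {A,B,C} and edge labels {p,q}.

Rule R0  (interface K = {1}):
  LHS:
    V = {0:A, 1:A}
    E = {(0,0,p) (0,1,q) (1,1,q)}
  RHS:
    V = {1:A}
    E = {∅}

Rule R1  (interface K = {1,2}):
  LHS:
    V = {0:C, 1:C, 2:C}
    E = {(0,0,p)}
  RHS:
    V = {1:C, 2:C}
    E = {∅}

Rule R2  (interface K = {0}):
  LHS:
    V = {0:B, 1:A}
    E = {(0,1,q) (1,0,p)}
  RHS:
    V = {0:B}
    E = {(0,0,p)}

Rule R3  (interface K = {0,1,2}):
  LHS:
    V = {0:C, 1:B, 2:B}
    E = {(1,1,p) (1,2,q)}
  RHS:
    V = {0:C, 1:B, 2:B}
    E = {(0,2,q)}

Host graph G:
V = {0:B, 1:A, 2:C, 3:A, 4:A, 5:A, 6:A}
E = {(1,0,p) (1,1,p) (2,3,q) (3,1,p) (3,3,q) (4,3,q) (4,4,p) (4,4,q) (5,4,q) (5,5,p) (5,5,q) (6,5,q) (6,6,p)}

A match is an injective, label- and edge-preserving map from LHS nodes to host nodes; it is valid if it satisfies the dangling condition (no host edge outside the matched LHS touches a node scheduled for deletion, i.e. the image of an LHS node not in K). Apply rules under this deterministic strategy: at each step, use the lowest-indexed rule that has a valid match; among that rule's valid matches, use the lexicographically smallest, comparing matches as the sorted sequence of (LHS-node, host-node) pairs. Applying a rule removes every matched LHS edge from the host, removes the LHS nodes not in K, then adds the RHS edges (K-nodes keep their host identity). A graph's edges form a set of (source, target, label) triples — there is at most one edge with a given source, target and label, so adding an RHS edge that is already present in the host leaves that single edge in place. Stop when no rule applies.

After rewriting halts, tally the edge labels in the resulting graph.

[0] host  ⇒  7 nodes, 13 edges  {1-p->0 1-p->1 2-q->3 3-p->1 3-q->3 4-q->3 4-p->4 4-q->4 5-q->4 5-p->5 5-q->5 6-q->5 6-p->6}
[1] R0 @ {0↦6, 1↦5}  ⇒  6 nodes, 10 edges  {1-p->0 1-p->1 2-q->3 3-p->1 3-q->3 4-q->3 4-p->4 4-q->4 5-q->4 5-p->5}
[2] R0 @ {0↦5, 1↦4}  ⇒  5 nodes, 7 edges  {1-p->0 1-p->1 2-q->3 3-p->1 3-q->3 4-q->3 4-p->4}
[3] R0 @ {0↦4, 1↦3}  ⇒  4 nodes, 4 edges  {1-p->0 1-p->1 2-q->3 3-p->1}
normal form: no rule applies after step 3
NF edges: [(1, 0, 'p'), (1, 1, 'p'), (2, 3, 'q'), (3, 1, 'p')]

Answer: p:3 q:1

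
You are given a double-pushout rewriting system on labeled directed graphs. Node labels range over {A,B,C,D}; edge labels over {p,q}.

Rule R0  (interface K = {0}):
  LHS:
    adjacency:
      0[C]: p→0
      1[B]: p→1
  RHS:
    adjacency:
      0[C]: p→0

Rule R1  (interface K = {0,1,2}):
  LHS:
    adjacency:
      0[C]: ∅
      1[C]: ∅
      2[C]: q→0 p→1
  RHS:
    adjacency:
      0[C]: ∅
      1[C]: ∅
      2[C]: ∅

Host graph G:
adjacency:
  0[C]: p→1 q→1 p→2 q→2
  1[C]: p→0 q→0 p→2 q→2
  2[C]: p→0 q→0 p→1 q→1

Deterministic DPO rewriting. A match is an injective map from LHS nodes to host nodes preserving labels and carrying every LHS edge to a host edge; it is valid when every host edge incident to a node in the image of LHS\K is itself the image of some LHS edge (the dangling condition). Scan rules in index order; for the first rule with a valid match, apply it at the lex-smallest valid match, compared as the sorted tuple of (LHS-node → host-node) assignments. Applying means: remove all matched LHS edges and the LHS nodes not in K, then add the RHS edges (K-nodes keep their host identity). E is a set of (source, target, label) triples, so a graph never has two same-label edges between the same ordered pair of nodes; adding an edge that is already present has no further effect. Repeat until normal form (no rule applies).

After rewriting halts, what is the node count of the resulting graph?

start.  V:3 E:12  edges: 0-p->1 0-q->1 0-p->2 0-q->2 1-p->0 1-q->0 1-p->2 1-q->2 2-p->0 2-q->0 2-p->1 2-q->1
1. fire R1 via {0↦0, 1↦1, 2↦2}  →  V:3 E:10  edges: 0-p->1 0-q->1 0-p->2 0-q->2 1-p->0 1-q->0 1-p->2 1-q->2 2-p->0 2-q->1
2. fire R1 via {0↦0, 1↦2, 2↦1}  →  V:3 E:8  edges: 0-p->1 0-q->1 0-p->2 0-q->2 1-p->0 1-q->2 2-p->0 2-q->1
3. fire R1 via {0↦1, 1↦0, 2↦2}  →  V:3 E:6  edges: 0-p->1 0-q->1 0-p->2 0-q->2 1-p->0 1-q->2
4. fire R1 via {0↦1, 1↦2, 2↦0}  →  V:3 E:4  edges: 0-p->1 0-q->2 1-p->0 1-q->2
5. fire R1 via {0↦2, 1↦0, 2↦1}  →  V:3 E:2  edges: 0-p->1 0-q->2
6. fire R1 via {0↦2, 1↦1, 2↦0}  →  V:3 E:0  edges: ∅
normal form: no rule applies after step 6
NF nodes: {0:C, 1:C, 2:C}

Answer: 3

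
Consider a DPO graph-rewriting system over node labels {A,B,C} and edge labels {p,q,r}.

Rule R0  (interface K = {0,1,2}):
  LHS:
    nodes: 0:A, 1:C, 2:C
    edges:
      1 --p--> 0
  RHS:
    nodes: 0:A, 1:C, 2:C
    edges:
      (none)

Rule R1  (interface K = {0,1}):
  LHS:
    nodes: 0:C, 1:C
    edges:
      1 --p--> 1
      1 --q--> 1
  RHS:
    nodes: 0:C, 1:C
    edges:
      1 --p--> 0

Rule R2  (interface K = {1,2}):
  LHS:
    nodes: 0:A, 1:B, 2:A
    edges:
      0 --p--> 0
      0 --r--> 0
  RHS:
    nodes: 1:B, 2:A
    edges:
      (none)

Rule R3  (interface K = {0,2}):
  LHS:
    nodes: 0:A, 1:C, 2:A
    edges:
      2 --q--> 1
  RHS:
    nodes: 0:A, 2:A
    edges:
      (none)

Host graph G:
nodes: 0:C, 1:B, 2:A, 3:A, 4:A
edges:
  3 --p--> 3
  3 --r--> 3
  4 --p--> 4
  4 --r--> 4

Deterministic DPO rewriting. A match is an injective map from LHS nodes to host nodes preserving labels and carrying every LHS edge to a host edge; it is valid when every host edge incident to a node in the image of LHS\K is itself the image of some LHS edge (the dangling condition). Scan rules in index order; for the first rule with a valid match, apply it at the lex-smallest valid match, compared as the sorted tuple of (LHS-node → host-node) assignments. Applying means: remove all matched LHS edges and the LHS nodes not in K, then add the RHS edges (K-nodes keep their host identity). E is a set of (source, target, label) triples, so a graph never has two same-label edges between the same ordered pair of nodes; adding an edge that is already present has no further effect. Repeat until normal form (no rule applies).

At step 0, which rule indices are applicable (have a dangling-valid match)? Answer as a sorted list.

Answer: [R2]

Steps:
R0: no valid match — LHS pattern not found
R1: no valid match — LHS pattern not found
R2: 4 valid matches — {0↦3, 1↦1, 2↦2}, {0↦3, 1↦1, 2↦4}, {0↦4, 1↦1, 2↦2} (+1 more)
R3: no valid match — LHS pattern not found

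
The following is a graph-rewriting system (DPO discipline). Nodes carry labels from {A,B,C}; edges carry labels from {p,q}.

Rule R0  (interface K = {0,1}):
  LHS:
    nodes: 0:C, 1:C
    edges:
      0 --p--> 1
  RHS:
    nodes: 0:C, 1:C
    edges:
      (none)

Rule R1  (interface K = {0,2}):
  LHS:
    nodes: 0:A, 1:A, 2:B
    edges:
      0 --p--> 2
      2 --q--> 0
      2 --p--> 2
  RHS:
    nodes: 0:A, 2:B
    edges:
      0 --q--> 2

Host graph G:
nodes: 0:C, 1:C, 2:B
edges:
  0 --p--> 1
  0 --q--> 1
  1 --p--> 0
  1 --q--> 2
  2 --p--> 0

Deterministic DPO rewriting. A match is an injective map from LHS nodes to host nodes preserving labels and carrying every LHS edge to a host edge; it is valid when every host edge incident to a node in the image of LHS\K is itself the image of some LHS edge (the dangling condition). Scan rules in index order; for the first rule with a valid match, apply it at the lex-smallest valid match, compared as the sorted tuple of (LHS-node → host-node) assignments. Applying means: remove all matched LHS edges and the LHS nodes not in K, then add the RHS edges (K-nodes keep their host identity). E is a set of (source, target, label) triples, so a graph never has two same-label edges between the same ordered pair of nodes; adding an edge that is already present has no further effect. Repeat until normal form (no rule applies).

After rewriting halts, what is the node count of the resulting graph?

[0] host  ⇒  3 nodes, 5 edges  {0-p->1 0-q->1 1-p->0 1-q->2 2-p->0}
[1] R0 @ {0↦0, 1↦1}  ⇒  3 nodes, 4 edges  {0-q->1 1-p->0 1-q->2 2-p->0}
[2] R0 @ {0↦1, 1↦0}  ⇒  3 nodes, 3 edges  {0-q->1 1-q->2 2-p->0}
normal form: no rule applies after step 2
NF nodes: {0:C, 1:C, 2:B}

Answer: 3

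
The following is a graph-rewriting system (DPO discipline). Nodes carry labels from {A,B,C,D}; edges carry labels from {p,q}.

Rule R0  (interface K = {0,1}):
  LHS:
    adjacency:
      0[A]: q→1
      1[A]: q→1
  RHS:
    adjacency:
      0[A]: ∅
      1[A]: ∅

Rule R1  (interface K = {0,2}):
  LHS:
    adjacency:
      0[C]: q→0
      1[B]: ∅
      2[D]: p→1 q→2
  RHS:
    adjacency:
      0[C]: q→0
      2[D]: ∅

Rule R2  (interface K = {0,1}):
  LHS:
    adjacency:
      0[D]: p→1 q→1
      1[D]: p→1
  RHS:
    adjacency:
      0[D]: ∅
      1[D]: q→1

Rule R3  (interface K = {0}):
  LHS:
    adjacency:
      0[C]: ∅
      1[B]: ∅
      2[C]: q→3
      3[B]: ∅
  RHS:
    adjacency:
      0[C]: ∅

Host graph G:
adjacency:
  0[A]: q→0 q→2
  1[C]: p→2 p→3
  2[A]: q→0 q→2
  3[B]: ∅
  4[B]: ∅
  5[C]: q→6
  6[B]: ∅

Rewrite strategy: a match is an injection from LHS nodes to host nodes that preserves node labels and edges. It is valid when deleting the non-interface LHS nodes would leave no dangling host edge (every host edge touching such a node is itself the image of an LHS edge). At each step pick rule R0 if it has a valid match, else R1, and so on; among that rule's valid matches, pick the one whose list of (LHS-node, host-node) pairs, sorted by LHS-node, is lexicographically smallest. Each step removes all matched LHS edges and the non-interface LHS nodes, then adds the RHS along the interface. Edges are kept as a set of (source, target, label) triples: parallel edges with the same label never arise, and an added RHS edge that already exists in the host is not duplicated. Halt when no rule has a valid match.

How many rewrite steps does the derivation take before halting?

[0] host  ⇒  7 nodes, 7 edges  {0-q->0 0-q->2 1-p->2 1-p->3 2-q->0 2-q->2 5-q->6}
[1] R0 @ {0↦0, 1↦2}  ⇒  7 nodes, 5 edges  {0-q->0 1-p->2 1-p->3 2-q->0 5-q->6}
[2] R0 @ {0↦2, 1↦0}  ⇒  7 nodes, 3 edges  {1-p->2 1-p->3 5-q->6}
[3] R3 @ {0↦1, 1↦4, 2↦5, 3↦6}  ⇒  4 nodes, 2 edges  {1-p->2 1-p->3}
final graph: no rule applies after step 3

Answer: 3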